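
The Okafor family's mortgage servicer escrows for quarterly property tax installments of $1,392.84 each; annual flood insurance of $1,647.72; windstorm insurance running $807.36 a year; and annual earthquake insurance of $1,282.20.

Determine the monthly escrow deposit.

$775.72

Property tax: $1,392.84 × 4 = $5,571.36 per year
Flood insurance: $1,647.72 per year
Windstorm insurance: $807.36 per year
Earthquake insurance: $1,282.20 per year
Total per year = $5,571.36 + $1,647.72 + $807.36 + $1,282.20 = $9,308.64
Monthly escrow = $9,308.64 / 12 = $775.72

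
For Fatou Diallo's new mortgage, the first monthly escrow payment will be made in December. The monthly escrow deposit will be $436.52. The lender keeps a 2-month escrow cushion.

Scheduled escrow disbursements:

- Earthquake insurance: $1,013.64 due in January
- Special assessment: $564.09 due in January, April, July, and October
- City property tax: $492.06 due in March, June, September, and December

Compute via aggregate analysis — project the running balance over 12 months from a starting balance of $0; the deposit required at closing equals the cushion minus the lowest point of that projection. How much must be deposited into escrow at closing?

$2,069.79

Cushion = 2 × $436.52 = $873.04
Trial balance (start $0, +$436.52 each month, − disbursements):
  Dec: +$436.52 − $492.06 → -$55.54
  Jan: +$436.52 − $1,577.73 → -$1,196.75
  Feb: +$436.52 → -$760.23
  Mar: +$436.52 − $492.06 → -$815.77
  Apr: +$436.52 − $564.09 → -$943.34
  May: +$436.52 → -$506.82
  Jun: +$436.52 − $492.06 → -$562.36
  Jul: +$436.52 − $564.09 → -$689.93
  Aug: +$436.52 → -$253.41
  Sep: +$436.52 − $492.06 → -$308.95
  Oct: +$436.52 − $564.09 → -$436.52
  Nov: +$436.52 → $0.00
Lowest trial balance = -$1,196.75 (Jan)
Initial deposit = cushion − low point = $873.04 − (-$1,196.75) = $2,069.79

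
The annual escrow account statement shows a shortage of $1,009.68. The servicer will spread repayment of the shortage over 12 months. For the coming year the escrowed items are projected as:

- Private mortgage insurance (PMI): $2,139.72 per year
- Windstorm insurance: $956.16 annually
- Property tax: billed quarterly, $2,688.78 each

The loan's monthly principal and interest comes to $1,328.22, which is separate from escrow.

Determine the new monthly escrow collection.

$1,238.39

Private mortgage insurance (PMI) = $2,139.72 annually
Windstorm insurance = $956.16 annually
Property tax = $2,688.78 × 4 = $10,755.12 annually
Annual escrow total = $13,851.00
Base monthly escrow = $13,851.00 / 12 = $1,154.25
Shortage spread = $1,009.68 / 12 = $84.14/mo
Adjusted monthly = $1,154.25 + $84.14 = $1,238.39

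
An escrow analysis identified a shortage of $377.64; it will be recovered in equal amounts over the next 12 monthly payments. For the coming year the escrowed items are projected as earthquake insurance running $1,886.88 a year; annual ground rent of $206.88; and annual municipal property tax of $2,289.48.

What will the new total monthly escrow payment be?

$396.74

Earthquake insurance = $1,886.88/yr
Ground rent = $206.88/yr
Municipal property tax = $2,289.48/yr
Combined annual = $4,383.24
Monthly = $4,383.24 ÷ 12 = $365.27
Monthly shortage recovery: $377.64 ÷ 12 = $31.47
New monthly escrow = $365.27 + $31.47 = $396.74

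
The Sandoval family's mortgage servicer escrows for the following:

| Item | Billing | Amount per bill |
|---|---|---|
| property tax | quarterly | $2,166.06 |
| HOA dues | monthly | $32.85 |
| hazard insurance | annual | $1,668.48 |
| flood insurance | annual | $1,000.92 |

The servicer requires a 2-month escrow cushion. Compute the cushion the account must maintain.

Property tax: $2,166.06 × 4 = $8,664.24 per year
HOA dues: $32.85 × 12 = $394.20 per year
Hazard insurance: $1,668.48 per year
Flood insurance: $1,000.92 per year
Yearly total = $8,664.24 + $394.20 + $1,668.48 + $1,000.92 = $11,727.84
Per month = $11,727.84 / 12 = $977.32
Reserve = 2 × $977.32 = $1,954.64

$1,954.64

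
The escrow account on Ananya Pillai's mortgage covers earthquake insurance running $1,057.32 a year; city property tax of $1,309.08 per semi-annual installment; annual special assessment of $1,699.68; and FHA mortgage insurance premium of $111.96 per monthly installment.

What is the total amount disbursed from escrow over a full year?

$6,718.68

Earthquake insurance = $1,057.32 per year
City property tax = $1,309.08 × 2 = $2,618.16 per year
Special assessment = $1,699.68 per year
FHA mortgage insurance premium = $111.96 × 12 = $1,343.52 per year
Total per year = $1,057.32 + $2,618.16 + $1,699.68 + $1,343.52 = $6,718.68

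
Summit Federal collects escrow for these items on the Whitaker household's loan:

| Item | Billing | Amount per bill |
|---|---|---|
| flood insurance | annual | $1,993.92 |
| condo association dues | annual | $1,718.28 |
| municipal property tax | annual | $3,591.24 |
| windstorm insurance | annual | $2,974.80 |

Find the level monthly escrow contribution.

Flood insurance — $1,993.92 annually
Condo association dues — $1,718.28 annually
Municipal property tax — $3,591.24 annually
Windstorm insurance — $2,974.80 annually
Annual escrow total = $1,993.92 + $1,718.28 + $3,591.24 + $2,974.80 = $10,278.24
Monthly escrow = $10,278.24 / 12 = $856.52

$856.52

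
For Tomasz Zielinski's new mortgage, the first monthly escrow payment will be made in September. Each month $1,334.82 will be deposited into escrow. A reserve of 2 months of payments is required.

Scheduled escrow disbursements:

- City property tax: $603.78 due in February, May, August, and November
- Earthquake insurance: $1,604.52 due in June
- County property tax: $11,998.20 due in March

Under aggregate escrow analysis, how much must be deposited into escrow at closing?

Cushion = 2 × $1,334.82 = $2,669.64
Trial balance (start $0, +$1,334.82 each month, − disbursements):
  Sep: +$1,334.82 → $1,334.82
  Oct: +$1,334.82 → $2,669.64
  Nov: +$1,334.82 − $603.78 → $3,400.68
  Dec: +$1,334.82 → $4,735.50
  Jan: +$1,334.82 → $6,070.32
  Feb: +$1,334.82 − $603.78 → $6,801.36
  Mar: +$1,334.82 − $11,998.20 → -$3,862.02
  Apr: +$1,334.82 → -$2,527.20
  May: +$1,334.82 − $603.78 → -$1,796.16
  Jun: +$1,334.82 − $1,604.52 → -$2,065.86
  Jul: +$1,334.82 → -$731.04
  Aug: +$1,334.82 − $603.78 → $0.00
Lowest trial balance = -$3,862.02 (Mar)
Initial deposit = cushion − low point = $2,669.64 − (-$3,862.02) = $6,531.66

$6,531.66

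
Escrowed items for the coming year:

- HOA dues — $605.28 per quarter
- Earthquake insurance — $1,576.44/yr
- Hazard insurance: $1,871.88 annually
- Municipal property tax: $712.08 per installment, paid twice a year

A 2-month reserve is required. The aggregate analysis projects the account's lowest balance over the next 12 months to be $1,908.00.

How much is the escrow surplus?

HOA dues = $605.28 × 4 = $2,421.12 per year
Earthquake insurance = $1,576.44 per year
Hazard insurance = $1,871.88 per year
Municipal property tax = $712.08 × 2 = $1,424.16 per year
Yearly total = $7,293.60
Per month = $7,293.60 ÷ 12 = $607.80
Required reserve = 2 × $607.80 = $1,215.60
Excess over cushion: $1,908.00 − $1,215.60 = $692.40

$692.40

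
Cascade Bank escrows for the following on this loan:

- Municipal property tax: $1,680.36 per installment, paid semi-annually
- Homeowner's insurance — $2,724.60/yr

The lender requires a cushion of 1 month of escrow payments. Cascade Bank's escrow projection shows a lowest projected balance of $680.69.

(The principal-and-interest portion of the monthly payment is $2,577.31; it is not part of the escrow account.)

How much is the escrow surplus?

Municipal property tax: $1,680.36 × 2 = $3,360.72 per year
Homeowner's insurance: $2,724.60 per year
Total per year = $6,085.32
Base monthly escrow = $6,085.32 ÷ 12 = $507.11
Required reserve = 1 × $507.11 = $507.11
Surplus = $680.69 − $507.11 = $173.58

$173.58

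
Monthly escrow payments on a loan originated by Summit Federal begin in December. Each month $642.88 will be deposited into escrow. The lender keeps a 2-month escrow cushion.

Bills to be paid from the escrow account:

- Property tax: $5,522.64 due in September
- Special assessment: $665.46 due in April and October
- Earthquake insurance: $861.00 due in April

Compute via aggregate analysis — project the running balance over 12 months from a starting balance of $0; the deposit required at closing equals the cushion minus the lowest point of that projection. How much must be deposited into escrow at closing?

$1,928.64

Cushion = 2 × $642.88 = $1,285.76
Trial balance (start $0, +$642.88 each month, − disbursements):
  Dec: +$642.88 → $642.88
  Jan: +$642.88 → $1,285.76
  Feb: +$642.88 → $1,928.64
  Mar: +$642.88 → $2,571.52
  Apr: +$642.88 − $1,526.46 → $1,687.94
  May: +$642.88 → $2,330.82
  Jun: +$642.88 → $2,973.70
  Jul: +$642.88 → $3,616.58
  Aug: +$642.88 → $4,259.46
  Sep: +$642.88 − $5,522.64 → -$620.30
  Oct: +$642.88 − $665.46 → -$642.88
  Nov: +$642.88 → $0.00
Lowest trial balance = -$642.88 (Oct)
Initial deposit = cushion − low point = $1,285.76 − (-$642.88) = $1,928.64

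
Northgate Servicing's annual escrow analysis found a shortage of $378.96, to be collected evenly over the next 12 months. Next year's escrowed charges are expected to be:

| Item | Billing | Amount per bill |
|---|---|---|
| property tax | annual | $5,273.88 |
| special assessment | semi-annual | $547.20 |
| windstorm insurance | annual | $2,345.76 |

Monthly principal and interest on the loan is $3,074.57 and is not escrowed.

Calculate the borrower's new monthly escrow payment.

$757.75

Property tax — $5,273.88 annually
Special assessment — $547.20 × 2 = $1,094.40 annually
Windstorm insurance — $2,345.76 annually
Yearly total = $5,273.88 + $1,094.40 + $2,345.76 = $8,714.04
Monthly = $8,714.04 / 12 = $726.17
Monthly shortage recovery: $378.96 ÷ 12 = $31.58
Adjusted monthly = $726.17 + $31.58 = $757.75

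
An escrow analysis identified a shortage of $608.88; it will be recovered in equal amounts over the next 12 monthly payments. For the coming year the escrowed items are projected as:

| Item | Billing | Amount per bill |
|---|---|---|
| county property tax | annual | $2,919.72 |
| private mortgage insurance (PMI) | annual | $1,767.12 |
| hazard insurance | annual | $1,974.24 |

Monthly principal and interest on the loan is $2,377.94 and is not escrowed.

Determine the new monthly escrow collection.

$605.83

County property tax: $2,919.72/yr
Private mortgage insurance (PMI): $1,767.12/yr
Hazard insurance: $1,974.24/yr
Total annual escrow = $2,919.72 + $1,767.12 + $1,974.24 = $6,661.08
Monthly = $6,661.08 / 12 = $555.09
Shortage per month = $608.88 / 12 = $50.74
New monthly escrow = $555.09 + $50.74 = $605.83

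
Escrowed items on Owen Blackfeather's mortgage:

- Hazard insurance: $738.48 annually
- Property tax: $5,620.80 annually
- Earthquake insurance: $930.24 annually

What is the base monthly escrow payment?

$607.46

Hazard insurance — $738.48 per year
Property tax — $5,620.80 per year
Earthquake insurance — $930.24 per year
Annual escrow total = $738.48 + $5,620.80 + $930.24 = $7,289.52
Monthly escrow = $7,289.52 ÷ 12 = $607.46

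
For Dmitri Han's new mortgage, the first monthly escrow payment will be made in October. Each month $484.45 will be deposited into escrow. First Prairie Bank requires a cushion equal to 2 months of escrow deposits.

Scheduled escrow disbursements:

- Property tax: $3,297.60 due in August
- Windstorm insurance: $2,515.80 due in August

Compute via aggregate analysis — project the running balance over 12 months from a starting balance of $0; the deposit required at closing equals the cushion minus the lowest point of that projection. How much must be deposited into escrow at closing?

$1,453.35

Cushion = 2 × $484.45 = $968.90
Trial balance (start $0, +$484.45 each month, − disbursements):
  Oct: +$484.45 → $484.45
  Nov: +$484.45 → $968.90
  Dec: +$484.45 → $1,453.35
  Jan: +$484.45 → $1,937.80
  Feb: +$484.45 → $2,422.25
  Mar: +$484.45 → $2,906.70
  Apr: +$484.45 → $3,391.15
  May: +$484.45 → $3,875.60
  Jun: +$484.45 → $4,360.05
  Jul: +$484.45 → $4,844.50
  Aug: +$484.45 − $5,813.40 → -$484.45
  Sep: +$484.45 → $0.00
Lowest trial balance = -$484.45 (Aug)
Initial deposit = cushion − low point = $968.90 − (-$484.45) = $1,453.35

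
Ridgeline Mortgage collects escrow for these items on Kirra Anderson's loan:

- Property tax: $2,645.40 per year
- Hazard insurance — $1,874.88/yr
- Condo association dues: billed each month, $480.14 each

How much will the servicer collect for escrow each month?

$856.83

Property tax — $2,645.40 per year
Hazard insurance — $1,874.88 per year
Condo association dues — $480.14 × 12 = $5,761.68 per year
Total per year = $2,645.40 + $1,874.88 + $5,761.68 = $10,281.96
Monthly escrow = $10,281.96 ÷ 12 = $856.83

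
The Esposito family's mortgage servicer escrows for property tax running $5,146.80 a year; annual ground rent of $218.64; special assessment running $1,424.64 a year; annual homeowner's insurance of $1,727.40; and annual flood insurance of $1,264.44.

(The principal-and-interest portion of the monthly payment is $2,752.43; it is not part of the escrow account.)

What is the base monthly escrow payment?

$815.16

Property tax: $5,146.80 annually
Ground rent: $218.64 annually
Special assessment: $1,424.64 annually
Homeowner's insurance: $1,727.40 annually
Flood insurance: $1,264.44 annually
Combined annual = $5,146.80 + $218.64 + $1,424.64 + $1,727.40 + $1,264.44 = $9,781.92
Monthly escrow = $9,781.92 ÷ 12 = $815.16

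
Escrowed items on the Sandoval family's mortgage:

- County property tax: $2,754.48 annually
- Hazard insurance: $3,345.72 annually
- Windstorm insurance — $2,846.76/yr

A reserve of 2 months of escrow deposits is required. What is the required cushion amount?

County property tax: $2,754.48/yr
Hazard insurance: $3,345.72/yr
Windstorm insurance: $2,846.76/yr
Yearly total = $2,754.48 + $3,345.72 + $2,846.76 = $8,946.96
Monthly = $8,946.96 ÷ 12 = $745.58
Reserve = 2 × $745.58 = $1,491.16

$1,491.16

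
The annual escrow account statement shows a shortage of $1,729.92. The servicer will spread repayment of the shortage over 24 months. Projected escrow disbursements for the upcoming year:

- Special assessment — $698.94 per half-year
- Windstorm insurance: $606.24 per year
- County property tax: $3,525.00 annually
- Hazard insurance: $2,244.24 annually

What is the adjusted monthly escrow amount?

Special assessment: $698.94 × 2 = $1,397.88/yr
Windstorm insurance: $606.24/yr
County property tax: $3,525.00/yr
Hazard insurance: $2,244.24/yr
Yearly total = $1,397.88 + $606.24 + $3,525.00 + $2,244.24 = $7,773.36
Base monthly escrow = $7,773.36 / 12 = $647.78
Shortage spread = $1,729.92 ÷ 24 = $72.08/mo
Adjusted monthly = $647.78 + $72.08 = $719.86

$719.86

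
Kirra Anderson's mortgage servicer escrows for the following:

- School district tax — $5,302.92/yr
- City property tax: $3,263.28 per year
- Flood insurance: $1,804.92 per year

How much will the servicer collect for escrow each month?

$864.26

School district tax — $5,302.92 annually
City property tax — $3,263.28 annually
Flood insurance — $1,804.92 annually
Combined annual = $5,302.92 + $3,263.28 + $1,804.92 = $10,371.12
Per month = $10,371.12 ÷ 12 = $864.26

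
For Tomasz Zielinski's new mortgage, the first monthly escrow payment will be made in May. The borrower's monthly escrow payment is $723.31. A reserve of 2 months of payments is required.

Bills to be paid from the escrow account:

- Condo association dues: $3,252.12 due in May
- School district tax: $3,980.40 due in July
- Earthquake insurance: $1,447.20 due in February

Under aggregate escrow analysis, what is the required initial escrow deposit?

Cushion = 2 × $723.31 = $1,446.62
Trial balance (start $0, +$723.31 each month, − disbursements):
  May: +$723.31 − $3,252.12 → -$2,528.81
  Jun: +$723.31 → -$1,805.50
  Jul: +$723.31 − $3,980.40 → -$5,062.59
  Aug: +$723.31 → -$4,339.28
  Sep: +$723.31 → -$3,615.97
  Oct: +$723.31 → -$2,892.66
  Nov: +$723.31 → -$2,169.35
  Dec: +$723.31 → -$1,446.04
  Jan: +$723.31 → -$722.73
  Feb: +$723.31 − $1,447.20 → -$1,446.62
  Mar: +$723.31 → -$723.31
  Apr: +$723.31 → $0.00
Lowest trial balance = -$5,062.59 (Jul)
Initial deposit = cushion − low point = $1,446.62 − (-$5,062.59) = $6,509.21

$6,509.21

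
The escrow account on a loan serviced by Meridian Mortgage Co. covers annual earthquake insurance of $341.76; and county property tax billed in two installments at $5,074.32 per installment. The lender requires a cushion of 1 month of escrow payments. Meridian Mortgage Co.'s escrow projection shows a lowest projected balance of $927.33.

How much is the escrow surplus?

Earthquake insurance = $341.76 annually
County property tax = $5,074.32 × 2 = $10,148.64 annually
Annual escrow total = $341.76 + $10,148.64 = $10,490.40
Monthly escrow = $10,490.40 ÷ 12 = $874.20
Required cushion = 1 × $874.20 = $874.20
Excess over cushion: $927.33 − $874.20 = $53.13

$53.13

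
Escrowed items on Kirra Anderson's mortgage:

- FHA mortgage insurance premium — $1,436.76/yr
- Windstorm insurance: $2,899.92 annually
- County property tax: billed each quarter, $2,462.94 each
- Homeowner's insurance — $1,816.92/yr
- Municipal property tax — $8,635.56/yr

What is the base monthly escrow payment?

$2,053.41

FHA mortgage insurance premium: $1,436.76/yr
Windstorm insurance: $2,899.92/yr
County property tax: $2,462.94 × 4 = $9,851.76/yr
Homeowner's insurance: $1,816.92/yr
Municipal property tax: $8,635.56/yr
Total per year = $24,640.92
Monthly escrow = $24,640.92 ÷ 12 = $2,053.41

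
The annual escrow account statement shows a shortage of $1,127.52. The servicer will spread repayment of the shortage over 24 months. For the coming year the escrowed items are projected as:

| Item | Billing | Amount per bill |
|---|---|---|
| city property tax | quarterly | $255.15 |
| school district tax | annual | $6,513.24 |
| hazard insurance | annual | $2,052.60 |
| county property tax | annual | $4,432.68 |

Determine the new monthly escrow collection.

City property tax: $255.15 × 4 = $1,020.60
School district tax: $6,513.24
Hazard insurance: $2,052.60
County property tax: $4,432.68
Combined annual = $14,019.12
Monthly = $14,019.12 / 12 = $1,168.26
Shortage per month = $1,127.52 ÷ 24 = $46.98
New monthly escrow = $1,168.26 + $46.98 = $1,215.24

$1,215.24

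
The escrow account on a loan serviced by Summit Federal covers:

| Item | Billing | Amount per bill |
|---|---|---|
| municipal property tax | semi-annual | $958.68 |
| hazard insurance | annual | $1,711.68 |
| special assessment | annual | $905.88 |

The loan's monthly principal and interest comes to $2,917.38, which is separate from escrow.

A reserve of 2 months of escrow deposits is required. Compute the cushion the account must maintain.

Municipal property tax: $958.68 × 2 = $1,917.36 per year
Hazard insurance: $1,711.68 per year
Special assessment: $905.88 per year
Annual escrow total = $1,917.36 + $1,711.68 + $905.88 = $4,534.92
Base monthly escrow = $4,534.92 ÷ 12 = $377.91
Required cushion = 2 × $377.91 = $755.82

$755.82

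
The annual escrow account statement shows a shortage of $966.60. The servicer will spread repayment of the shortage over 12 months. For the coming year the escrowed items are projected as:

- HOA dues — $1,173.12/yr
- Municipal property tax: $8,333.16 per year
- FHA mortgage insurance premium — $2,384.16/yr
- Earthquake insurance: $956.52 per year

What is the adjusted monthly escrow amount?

$1,151.13

HOA dues: $1,173.12/yr
Municipal property tax: $8,333.16/yr
FHA mortgage insurance premium: $2,384.16/yr
Earthquake insurance: $956.52/yr
Total per year = $1,173.12 + $8,333.16 + $2,384.16 + $956.52 = $12,846.96
Base monthly escrow = $12,846.96 ÷ 12 = $1,070.58
Shortage spread = $966.60 ÷ 12 = $80.55/mo
New monthly escrow = $1,070.58 + $80.55 = $1,151.13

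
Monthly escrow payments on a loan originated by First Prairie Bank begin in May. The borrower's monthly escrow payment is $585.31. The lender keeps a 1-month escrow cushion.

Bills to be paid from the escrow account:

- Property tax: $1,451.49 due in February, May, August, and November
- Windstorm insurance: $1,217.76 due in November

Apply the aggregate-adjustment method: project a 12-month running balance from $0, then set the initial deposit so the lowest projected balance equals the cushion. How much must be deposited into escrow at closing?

Cushion = 1 × $585.31 = $585.31
Trial balance (start $0, +$585.31 each month, − disbursements):
  May: +$585.31 − $1,451.49 → -$866.18
  Jun: +$585.31 → -$280.87
  Jul: +$585.31 → $304.44
  Aug: +$585.31 − $1,451.49 → -$561.74
  Sep: +$585.31 → $23.57
  Oct: +$585.31 → $608.88
  Nov: +$585.31 − $2,669.25 → -$1,475.06
  Dec: +$585.31 → -$889.75
  Jan: +$585.31 → -$304.44
  Feb: +$585.31 − $1,451.49 → -$1,170.62
  Mar: +$585.31 → -$585.31
  Apr: +$585.31 → $0.00
Lowest trial balance = -$1,475.06 (Nov)
Initial deposit = cushion − low point = $585.31 − (-$1,475.06) = $2,060.37

$2,060.37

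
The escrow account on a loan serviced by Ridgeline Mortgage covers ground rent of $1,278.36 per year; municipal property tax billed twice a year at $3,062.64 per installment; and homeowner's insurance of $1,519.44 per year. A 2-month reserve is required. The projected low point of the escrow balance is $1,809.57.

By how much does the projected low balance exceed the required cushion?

Ground rent: $1,278.36/yr
Municipal property tax: $3,062.64 × 2 = $6,125.28/yr
Homeowner's insurance: $1,519.44/yr
Total annual escrow = $1,278.36 + $6,125.28 + $1,519.44 = $8,923.08
Base monthly escrow = $8,923.08 ÷ 12 = $743.59
Required cushion = 2 × $743.59 = $1,487.18
Excess over cushion: $1,809.57 − $1,487.18 = $322.39

$322.39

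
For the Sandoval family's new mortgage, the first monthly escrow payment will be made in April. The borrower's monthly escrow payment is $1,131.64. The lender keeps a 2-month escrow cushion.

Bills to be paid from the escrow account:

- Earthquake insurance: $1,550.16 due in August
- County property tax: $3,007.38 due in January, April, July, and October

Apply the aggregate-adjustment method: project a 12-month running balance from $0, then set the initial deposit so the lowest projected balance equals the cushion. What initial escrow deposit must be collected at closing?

$4,914.10

Cushion = 2 × $1,131.64 = $2,263.28
Trial balance (start $0, +$1,131.64 each month, − disbursements):
  Apr: +$1,131.64 − $3,007.38 → -$1,875.74
  May: +$1,131.64 → -$744.10
  Jun: +$1,131.64 → $387.54
  Jul: +$1,131.64 − $3,007.38 → -$1,488.20
  Aug: +$1,131.64 − $1,550.16 → -$1,906.72
  Sep: +$1,131.64 → -$775.08
  Oct: +$1,131.64 − $3,007.38 → -$2,650.82
  Nov: +$1,131.64 → -$1,519.18
  Dec: +$1,131.64 → -$387.54
  Jan: +$1,131.64 − $3,007.38 → -$2,263.28
  Feb: +$1,131.64 → -$1,131.64
  Mar: +$1,131.64 → $0.00
Lowest trial balance = -$2,650.82 (Oct)
Initial deposit = cushion − low point = $2,263.28 − (-$2,650.82) = $4,914.10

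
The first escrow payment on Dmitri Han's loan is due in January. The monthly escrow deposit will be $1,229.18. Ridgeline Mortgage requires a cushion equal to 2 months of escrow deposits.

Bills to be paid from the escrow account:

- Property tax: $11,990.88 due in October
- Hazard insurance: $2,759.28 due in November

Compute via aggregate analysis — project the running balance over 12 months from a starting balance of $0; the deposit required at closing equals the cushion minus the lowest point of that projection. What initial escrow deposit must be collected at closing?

Cushion = 2 × $1,229.18 = $2,458.36
Trial balance (start $0, +$1,229.18 each month, − disbursements):
  Jan: +$1,229.18 → $1,229.18
  Feb: +$1,229.18 → $2,458.36
  Mar: +$1,229.18 → $3,687.54
  Apr: +$1,229.18 → $4,916.72
  May: +$1,229.18 → $6,145.90
  Jun: +$1,229.18 → $7,375.08
  Jul: +$1,229.18 → $8,604.26
  Aug: +$1,229.18 → $9,833.44
  Sep: +$1,229.18 → $11,062.62
  Oct: +$1,229.18 − $11,990.88 → $300.92
  Nov: +$1,229.18 − $2,759.28 → -$1,229.18
  Dec: +$1,229.18 → $0.00
Lowest trial balance = -$1,229.18 (Nov)
Initial deposit = cushion − low point = $2,458.36 − (-$1,229.18) = $3,687.54

$3,687.54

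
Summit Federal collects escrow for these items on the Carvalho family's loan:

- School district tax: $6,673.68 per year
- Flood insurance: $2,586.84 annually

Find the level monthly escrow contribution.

School district tax: $6,673.68
Flood insurance: $2,586.84
Total annual escrow = $6,673.68 + $2,586.84 = $9,260.52
Per month = $9,260.52 / 12 = $771.71

$771.71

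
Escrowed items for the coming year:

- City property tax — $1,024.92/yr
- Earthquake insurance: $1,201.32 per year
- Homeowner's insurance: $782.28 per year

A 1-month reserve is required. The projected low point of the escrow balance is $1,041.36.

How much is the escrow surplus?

City property tax — $1,024.92/yr
Earthquake insurance — $1,201.32/yr
Homeowner's insurance — $782.28/yr
Total annual escrow = $3,008.52
Per month = $3,008.52 ÷ 12 = $250.71
Required cushion = 1 × $250.71 = $250.71
Surplus = $1,041.36 − $250.71 = $790.65

$790.65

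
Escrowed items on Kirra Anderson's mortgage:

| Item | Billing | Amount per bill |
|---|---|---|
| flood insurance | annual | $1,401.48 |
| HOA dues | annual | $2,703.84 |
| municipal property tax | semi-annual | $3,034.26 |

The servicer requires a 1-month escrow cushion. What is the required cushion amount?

$847.82

Flood insurance: $1,401.48 annually
HOA dues: $2,703.84 annually
Municipal property tax: $3,034.26 × 2 = $6,068.52 annually
Total annual escrow = $10,173.84
Monthly escrow = $10,173.84 ÷ 12 = $847.82
Reserve = 1 × $847.82 = $847.82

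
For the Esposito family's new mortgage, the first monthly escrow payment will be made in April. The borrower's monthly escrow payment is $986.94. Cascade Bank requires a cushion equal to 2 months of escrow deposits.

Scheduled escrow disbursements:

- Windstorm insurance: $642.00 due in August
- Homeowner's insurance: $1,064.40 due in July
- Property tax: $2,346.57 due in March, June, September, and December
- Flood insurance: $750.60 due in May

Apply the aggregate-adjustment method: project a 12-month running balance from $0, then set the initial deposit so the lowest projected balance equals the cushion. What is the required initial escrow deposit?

$3,202.38

Cushion = 2 × $986.94 = $1,973.88
Trial balance (start $0, +$986.94 each month, − disbursements):
  Apr: +$986.94 → $986.94
  May: +$986.94 − $750.60 → $1,223.28
  Jun: +$986.94 − $2,346.57 → -$136.35
  Jul: +$986.94 − $1,064.40 → -$213.81
  Aug: +$986.94 − $642.00 → $131.13
  Sep: +$986.94 − $2,346.57 → -$1,228.50
  Oct: +$986.94 → -$241.56
  Nov: +$986.94 → $745.38
  Dec: +$986.94 − $2,346.57 → -$614.25
  Jan: +$986.94 → $372.69
  Feb: +$986.94 → $1,359.63
  Mar: +$986.94 − $2,346.57 → $0.00
Lowest trial balance = -$1,228.50 (Sep)
Initial deposit = cushion − low point = $1,973.88 − (-$1,228.50) = $3,202.38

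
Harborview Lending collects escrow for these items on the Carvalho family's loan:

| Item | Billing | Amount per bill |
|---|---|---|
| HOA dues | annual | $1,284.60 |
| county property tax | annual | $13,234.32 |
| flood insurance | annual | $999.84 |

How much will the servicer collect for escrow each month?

$1,293.23

HOA dues — $1,284.60
County property tax — $13,234.32
Flood insurance — $999.84
Combined annual = $15,518.76
Per month = $15,518.76 ÷ 12 = $1,293.23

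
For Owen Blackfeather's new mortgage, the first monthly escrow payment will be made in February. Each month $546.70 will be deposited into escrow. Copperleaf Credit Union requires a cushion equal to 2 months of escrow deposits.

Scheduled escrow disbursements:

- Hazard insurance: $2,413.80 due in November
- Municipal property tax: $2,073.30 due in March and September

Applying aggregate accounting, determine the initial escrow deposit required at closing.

Cushion = 2 × $546.70 = $1,093.40
Trial balance (start $0, +$546.70 each month, − disbursements):
  Feb: +$546.70 → $546.70
  Mar: +$546.70 − $2,073.30 → -$979.90
  Apr: +$546.70 → -$433.20
  May: +$546.70 → $113.50
  Jun: +$546.70 → $660.20
  Jul: +$546.70 → $1,206.90
  Aug: +$546.70 → $1,753.60
  Sep: +$546.70 − $2,073.30 → $227.00
  Oct: +$546.70 → $773.70
  Nov: +$546.70 − $2,413.80 → -$1,093.40
  Dec: +$546.70 → -$546.70
  Jan: +$546.70 → $0.00
Lowest trial balance = -$1,093.40 (Nov)
Initial deposit = cushion − low point = $1,093.40 − (-$1,093.40) = $2,186.80

$2,186.80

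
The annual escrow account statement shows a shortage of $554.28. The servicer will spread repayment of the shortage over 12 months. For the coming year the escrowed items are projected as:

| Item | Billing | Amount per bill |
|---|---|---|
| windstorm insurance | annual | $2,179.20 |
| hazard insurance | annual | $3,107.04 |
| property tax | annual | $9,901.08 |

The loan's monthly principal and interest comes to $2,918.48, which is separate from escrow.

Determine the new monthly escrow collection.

Windstorm insurance = $2,179.20 annually
Hazard insurance = $3,107.04 annually
Property tax = $9,901.08 annually
Yearly total = $15,187.32
Monthly = $15,187.32 / 12 = $1,265.61
Shortage spread = $554.28 / 12 = $46.19/mo
New monthly escrow = $1,265.61 + $46.19 = $1,311.80

$1,311.80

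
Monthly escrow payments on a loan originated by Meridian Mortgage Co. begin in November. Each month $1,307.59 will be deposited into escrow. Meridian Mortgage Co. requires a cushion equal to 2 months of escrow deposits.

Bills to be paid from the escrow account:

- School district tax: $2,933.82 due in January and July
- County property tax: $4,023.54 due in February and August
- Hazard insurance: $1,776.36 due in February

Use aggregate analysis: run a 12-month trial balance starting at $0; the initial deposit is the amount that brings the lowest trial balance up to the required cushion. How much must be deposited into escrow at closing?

$6,118.54

Cushion = 2 × $1,307.59 = $2,615.18
Trial balance (start $0, +$1,307.59 each month, − disbursements):
  Nov: +$1,307.59 → $1,307.59
  Dec: +$1,307.59 → $2,615.18
  Jan: +$1,307.59 − $2,933.82 → $988.95
  Feb: +$1,307.59 − $5,799.90 → -$3,503.36
  Mar: +$1,307.59 → -$2,195.77
  Apr: +$1,307.59 → -$888.18
  May: +$1,307.59 → $419.41
  Jun: +$1,307.59 → $1,727.00
  Jul: +$1,307.59 − $2,933.82 → $100.77
  Aug: +$1,307.59 − $4,023.54 → -$2,615.18
  Sep: +$1,307.59 → -$1,307.59
  Oct: +$1,307.59 → $0.00
Lowest trial balance = -$3,503.36 (Feb)
Initial deposit = cushion − low point = $2,615.18 − (-$3,503.36) = $6,118.54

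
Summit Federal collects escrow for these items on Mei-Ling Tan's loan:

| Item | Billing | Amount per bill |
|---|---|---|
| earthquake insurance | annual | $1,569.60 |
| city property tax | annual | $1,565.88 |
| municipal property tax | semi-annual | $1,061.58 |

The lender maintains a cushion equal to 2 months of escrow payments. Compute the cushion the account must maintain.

$876.44

Earthquake insurance — $1,569.60 annually
City property tax — $1,565.88 annually
Municipal property tax — $1,061.58 × 2 = $2,123.16 annually
Combined annual = $5,258.64
Base monthly escrow = $5,258.64 ÷ 12 = $438.22
Required cushion = 2 × $438.22 = $876.44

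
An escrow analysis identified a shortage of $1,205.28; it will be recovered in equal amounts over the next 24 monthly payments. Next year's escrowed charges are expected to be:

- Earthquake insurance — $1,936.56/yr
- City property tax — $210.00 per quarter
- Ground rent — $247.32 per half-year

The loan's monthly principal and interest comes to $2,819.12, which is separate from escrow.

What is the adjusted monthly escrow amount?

Earthquake insurance = $1,936.56 annually
City property tax = $210.00 × 4 = $840.00 annually
Ground rent = $247.32 × 2 = $494.64 annually
Annual escrow total = $3,271.20
Monthly escrow = $3,271.20 / 12 = $272.60
Shortage spread = $1,205.28 ÷ 24 = $50.22/mo
New monthly escrow = $272.60 + $50.22 = $322.82

$322.82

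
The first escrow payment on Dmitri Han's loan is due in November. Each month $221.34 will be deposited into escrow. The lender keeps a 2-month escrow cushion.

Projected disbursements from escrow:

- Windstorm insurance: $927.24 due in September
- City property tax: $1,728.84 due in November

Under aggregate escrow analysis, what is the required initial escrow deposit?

$1,950.18

Cushion = 2 × $221.34 = $442.68
Trial balance (start $0, +$221.34 each month, − disbursements):
  Nov: +$221.34 − $1,728.84 → -$1,507.50
  Dec: +$221.34 → -$1,286.16
  Jan: +$221.34 → -$1,064.82
  Feb: +$221.34 → -$843.48
  Mar: +$221.34 → -$622.14
  Apr: +$221.34 → -$400.80
  May: +$221.34 → -$179.46
  Jun: +$221.34 → $41.88
  Jul: +$221.34 → $263.22
  Aug: +$221.34 → $484.56
  Sep: +$221.34 − $927.24 → -$221.34
  Oct: +$221.34 → $0.00
Lowest trial balance = -$1,507.50 (Nov)
Initial deposit = cushion − low point = $442.68 − (-$1,507.50) = $1,950.18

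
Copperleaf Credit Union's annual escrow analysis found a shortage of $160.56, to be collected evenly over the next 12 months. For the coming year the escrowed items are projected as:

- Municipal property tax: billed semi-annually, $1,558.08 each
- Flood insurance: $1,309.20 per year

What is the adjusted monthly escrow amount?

Municipal property tax = $1,558.08 × 2 = $3,116.16 per year
Flood insurance = $1,309.20 per year
Annual escrow total = $3,116.16 + $1,309.20 = $4,425.36
Per month = $4,425.36 / 12 = $368.78
Shortage spread = $160.56 ÷ 12 = $13.38/mo
New monthly escrow = $368.78 + $13.38 = $382.16

$382.16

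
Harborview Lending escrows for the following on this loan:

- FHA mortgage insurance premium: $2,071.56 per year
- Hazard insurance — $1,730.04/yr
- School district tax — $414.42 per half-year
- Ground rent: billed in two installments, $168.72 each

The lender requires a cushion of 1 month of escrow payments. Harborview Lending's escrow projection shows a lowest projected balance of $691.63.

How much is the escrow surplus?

FHA mortgage insurance premium — $2,071.56 per year
Hazard insurance — $1,730.04 per year
School district tax — $414.42 × 2 = $828.84 per year
Ground rent — $168.72 × 2 = $337.44 per year
Total annual escrow = $2,071.56 + $1,730.04 + $828.84 + $337.44 = $4,967.88
Monthly = $4,967.88 ÷ 12 = $413.99
Required cushion = 1 × $413.99 = $413.99
Excess over cushion: $691.63 − $413.99 = $277.64

$277.64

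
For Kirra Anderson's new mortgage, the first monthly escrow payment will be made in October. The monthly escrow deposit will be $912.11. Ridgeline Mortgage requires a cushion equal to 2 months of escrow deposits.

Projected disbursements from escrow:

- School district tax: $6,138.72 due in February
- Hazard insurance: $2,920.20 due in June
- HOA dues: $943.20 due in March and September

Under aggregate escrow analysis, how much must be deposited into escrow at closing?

Cushion = 2 × $912.11 = $1,824.22
Trial balance (start $0, +$912.11 each month, − disbursements):
  Oct: +$912.11 → $912.11
  Nov: +$912.11 → $1,824.22
  Dec: +$912.11 → $2,736.33
  Jan: +$912.11 → $3,648.44
  Feb: +$912.11 − $6,138.72 → -$1,578.17
  Mar: +$912.11 − $943.20 → -$1,609.26
  Apr: +$912.11 → -$697.15
  May: +$912.11 → $214.96
  Jun: +$912.11 − $2,920.20 → -$1,793.13
  Jul: +$912.11 → -$881.02
  Aug: +$912.11 → $31.09
  Sep: +$912.11 − $943.20 → $0.00
Lowest trial balance = -$1,793.13 (Jun)
Initial deposit = cushion − low point = $1,824.22 − (-$1,793.13) = $3,617.35

$3,617.35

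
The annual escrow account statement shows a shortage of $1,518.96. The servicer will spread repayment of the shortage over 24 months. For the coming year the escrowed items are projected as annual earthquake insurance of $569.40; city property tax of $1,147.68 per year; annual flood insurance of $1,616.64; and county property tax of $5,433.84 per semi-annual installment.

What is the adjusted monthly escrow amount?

$1,246.74

Earthquake insurance = $569.40
City property tax = $1,147.68
Flood insurance = $1,616.64
County property tax = $5,433.84 × 2 = $10,867.68
Total annual escrow = $14,201.40
Monthly escrow = $14,201.40 ÷ 12 = $1,183.45
Shortage spread = $1,518.96 / 24 = $63.29/mo
New monthly escrow = $1,183.45 + $63.29 = $1,246.74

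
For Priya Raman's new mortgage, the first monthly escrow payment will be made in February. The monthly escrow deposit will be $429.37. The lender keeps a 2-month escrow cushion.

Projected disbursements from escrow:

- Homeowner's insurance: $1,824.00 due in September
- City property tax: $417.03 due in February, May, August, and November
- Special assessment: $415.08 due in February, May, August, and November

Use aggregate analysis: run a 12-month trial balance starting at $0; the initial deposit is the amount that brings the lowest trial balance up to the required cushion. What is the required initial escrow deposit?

$1,744.11

Cushion = 2 × $429.37 = $858.74
Trial balance (start $0, +$429.37 each month, − disbursements):
  Feb: +$429.37 − $832.11 → -$402.74
  Mar: +$429.37 → $26.63
  Apr: +$429.37 → $456.00
  May: +$429.37 − $832.11 → $53.26
  Jun: +$429.37 → $482.63
  Jul: +$429.37 → $912.00
  Aug: +$429.37 − $832.11 → $509.26
  Sep: +$429.37 − $1,824.00 → -$885.37
  Oct: +$429.37 → -$456.00
  Nov: +$429.37 − $832.11 → -$858.74
  Dec: +$429.37 → -$429.37
  Jan: +$429.37 → $0.00
Lowest trial balance = -$885.37 (Sep)
Initial deposit = cushion − low point = $858.74 − (-$885.37) = $1,744.11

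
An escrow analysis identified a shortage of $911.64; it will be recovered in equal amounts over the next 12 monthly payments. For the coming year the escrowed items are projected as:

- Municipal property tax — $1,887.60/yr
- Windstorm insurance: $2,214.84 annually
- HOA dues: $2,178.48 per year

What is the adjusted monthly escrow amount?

$599.38

Municipal property tax: $1,887.60/yr
Windstorm insurance: $2,214.84/yr
HOA dues: $2,178.48/yr
Yearly total = $1,887.60 + $2,214.84 + $2,178.48 = $6,280.92
Monthly escrow = $6,280.92 / 12 = $523.41
Shortage spread = $911.64 ÷ 12 = $75.97/mo
New monthly escrow = $523.41 + $75.97 = $599.38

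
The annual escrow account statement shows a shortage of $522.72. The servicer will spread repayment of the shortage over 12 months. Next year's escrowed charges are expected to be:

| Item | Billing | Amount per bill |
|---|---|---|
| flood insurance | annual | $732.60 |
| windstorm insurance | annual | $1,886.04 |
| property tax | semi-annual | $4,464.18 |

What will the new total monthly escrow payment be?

Flood insurance: $732.60 annually
Windstorm insurance: $1,886.04 annually
Property tax: $4,464.18 × 2 = $8,928.36 annually
Total annual escrow = $732.60 + $1,886.04 + $8,928.36 = $11,547.00
Monthly escrow = $11,547.00 ÷ 12 = $962.25
Shortage per month = $522.72 ÷ 12 = $43.56
New monthly escrow = $962.25 + $43.56 = $1,005.81

$1,005.81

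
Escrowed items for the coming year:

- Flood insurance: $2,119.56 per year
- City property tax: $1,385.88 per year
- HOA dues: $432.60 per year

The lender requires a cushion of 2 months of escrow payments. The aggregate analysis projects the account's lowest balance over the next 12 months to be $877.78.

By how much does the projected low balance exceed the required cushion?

Flood insurance: $2,119.56 per year
City property tax: $1,385.88 per year
HOA dues: $432.60 per year
Annual escrow total = $3,938.04
Monthly = $3,938.04 / 12 = $328.17
Cushion = 2 × $328.17 = $656.34
Excess over cushion: $877.78 − $656.34 = $221.44

$221.44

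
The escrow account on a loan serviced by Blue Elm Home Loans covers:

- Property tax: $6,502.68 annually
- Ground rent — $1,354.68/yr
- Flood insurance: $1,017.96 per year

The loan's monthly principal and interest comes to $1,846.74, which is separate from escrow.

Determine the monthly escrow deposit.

$739.61

Property tax = $6,502.68/yr
Ground rent = $1,354.68/yr
Flood insurance = $1,017.96/yr
Total annual escrow = $8,875.32
Per month = $8,875.32 / 12 = $739.61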